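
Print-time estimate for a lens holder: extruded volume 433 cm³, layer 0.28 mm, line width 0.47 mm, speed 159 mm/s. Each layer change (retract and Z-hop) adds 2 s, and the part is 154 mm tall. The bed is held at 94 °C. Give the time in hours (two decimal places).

6.05 hours

Bead cross-section = 0.28 × 0.47 = 0.1316 mm².
Total extruded path = 433000/0.1316 = 3290273.6 mm.
Extrusion time = 3290273.6 / 159 = 20693.5 s.
Number of layers: 154 / 0.28 → 550 (rounded up).
Layer-change overhead: 550 × 2 → 1100 s.
Total = 20693.5 + 1100 = 21793.5 s = 6.05 hours.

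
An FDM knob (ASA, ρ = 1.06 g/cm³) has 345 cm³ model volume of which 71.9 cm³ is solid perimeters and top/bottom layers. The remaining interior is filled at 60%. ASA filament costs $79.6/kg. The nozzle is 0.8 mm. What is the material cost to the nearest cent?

$19.89

Volume inside the shell = 345 − 71.9 = 273.1 cm³.
Deposited infill = 0.60 × 273.1, so 163.86 cm³.
Deposited volume = 71.9 + 163.86, so 235.76 cm³.
Mass = 235.76 × 1.06, so 249.9056 g.
At $79.6/kg: 249.9056/1000 × 79.6 = $19.89.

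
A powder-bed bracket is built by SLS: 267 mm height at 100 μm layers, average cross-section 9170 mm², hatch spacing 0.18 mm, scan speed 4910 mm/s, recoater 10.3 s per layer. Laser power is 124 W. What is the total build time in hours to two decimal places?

Layers = ⌈267/0.1⌉ = 2670.
Hatch length per layer = 9170 / 0.18, so 50944.4 mm.
Laser time per layer = 50944.4 / 4910, so 10.3756 s.
Layer cycle: 10.3756 + 10.3 → 20.6756 s.
Total: 2670 × 20.6756 s = 55203.852 s → 15.33 hours.

15.33 hours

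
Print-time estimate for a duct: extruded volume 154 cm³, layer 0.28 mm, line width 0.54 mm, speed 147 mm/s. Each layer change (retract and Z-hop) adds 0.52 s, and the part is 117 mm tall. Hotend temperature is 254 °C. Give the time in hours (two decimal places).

Extrusion cross-section = 0.28 × 0.54 = 0.1512 mm².
Toolpath length = 154 cm³ / 0.1512 mm² = 154000 / 0.1512 = 1018518.5 mm.
Print-move time = 1018518.5 / 147 = 6928.7 s.
Layers = ⌈117/0.28⌉ = 418.
Z-hop total = 418 × 0.52, so 217.36 s.
Total = 6928.7 + 217.36 = 7146.06 s = 1.99 hours.

1.99 hours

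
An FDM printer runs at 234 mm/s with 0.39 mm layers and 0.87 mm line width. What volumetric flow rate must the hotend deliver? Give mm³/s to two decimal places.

A = 0.39 × 0.87 = 0.3393 mm².
Volumetric flow = 234 × 0.3393 = 79.40 mm³/s.

79.40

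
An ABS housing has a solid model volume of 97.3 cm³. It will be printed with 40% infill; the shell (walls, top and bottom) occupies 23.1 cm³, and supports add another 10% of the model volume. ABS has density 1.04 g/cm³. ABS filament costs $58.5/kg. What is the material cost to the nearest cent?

Infill region = 97.3 − 23.1 = 74.2 cm³.
Deposited infill = 0.40 × 74.2, so 29.68 cm³.
Support = 0.10 × 97.3 = 9.73 cm³.
Total extruded: 23.1 + 29.68 + 9.73 → 62.51 cm³.
Mass: 62.51 × 1.04 → 65.0104 g.
At $58.5/kg: 65.0104/1000 × 58.5 = $3.80.

$3.80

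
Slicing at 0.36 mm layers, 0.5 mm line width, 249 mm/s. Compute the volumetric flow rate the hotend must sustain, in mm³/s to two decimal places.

Extrusion cross-section = 0.36 × 0.5 = 0.18 mm².
Q = v·A = 249 × 0.18 = 44.82 mm³/s.

44.82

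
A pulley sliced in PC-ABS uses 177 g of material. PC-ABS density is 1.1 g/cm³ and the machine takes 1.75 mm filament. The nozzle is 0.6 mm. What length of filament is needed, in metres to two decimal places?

Extruded volume: 177/1.1 = 160.9091 cm³ (160909.1 mm³).
Filament cross-section = π × (1.75/2)² = 2.4053 mm².
L = V/A = 160909.1/2.4053 = 66897.73 mm → 66.90 m.

66.90 m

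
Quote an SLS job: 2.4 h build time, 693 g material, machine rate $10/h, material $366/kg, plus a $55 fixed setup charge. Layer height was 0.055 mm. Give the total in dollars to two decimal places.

$332.64

Machine cost = 10 × 2.4, so $24.00.
Feedstock cost = 366 × 693/1000 = $253.638.
Adding setup: 24.00 + 253.638 + 55 → 332.638 ≈ $332.64.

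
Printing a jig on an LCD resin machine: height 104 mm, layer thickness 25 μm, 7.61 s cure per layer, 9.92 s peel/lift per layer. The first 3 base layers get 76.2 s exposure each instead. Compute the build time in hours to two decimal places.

20.31 hours

Layers = ⌈104/0.025⌉ = 4160.
Bottom layers: 3 × (76.2 + 9.92) → 258.36 s.
Remaining layers = 4157 × (7.61 + 9.92), so 72872.21 s.
Total = 258.36 + 72872.21 = 73130.57 s = 20.31 hours.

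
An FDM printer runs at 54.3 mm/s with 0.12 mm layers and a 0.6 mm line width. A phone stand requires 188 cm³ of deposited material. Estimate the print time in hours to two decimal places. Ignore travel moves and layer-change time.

13.36 hours

Line area = 0.12 × 0.6 = 0.072 mm².
Toolpath length = 188 cm³ / 0.072 mm² = 188000 / 0.072 = 2611111.1 mm.
Extrusion time: 2611111.1 / 54.3 → 48086.8 s.
In the requested units: 48086.8 s = 13.36 hours.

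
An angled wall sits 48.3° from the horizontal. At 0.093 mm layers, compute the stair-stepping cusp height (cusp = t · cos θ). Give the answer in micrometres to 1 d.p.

cos(48.3°) = 0.6652, so cusp = 0.093 × 0.6652 = 0.061864 mm → 61.9 μm.

61.9 μm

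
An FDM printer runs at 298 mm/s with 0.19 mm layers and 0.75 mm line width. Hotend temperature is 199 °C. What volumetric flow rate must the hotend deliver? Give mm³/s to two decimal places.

42.47

A = 0.19 × 0.75 = 0.1425 mm².
Volumetric flow = 298 × 0.1425 = 42.47 mm³/s.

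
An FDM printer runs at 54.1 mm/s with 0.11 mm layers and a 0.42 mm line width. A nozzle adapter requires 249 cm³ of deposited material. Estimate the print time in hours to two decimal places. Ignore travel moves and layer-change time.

Extrusion cross-section = 0.11 × 0.42 = 0.0462 mm².
Path length: 249000 mm³ / 0.0462 mm² → 5389610.4 mm.
Time extruding = 5389610.4 / 54.1 = 99623.1 s.
That's 99623.1 s → 27.67 hours.

27.67 hours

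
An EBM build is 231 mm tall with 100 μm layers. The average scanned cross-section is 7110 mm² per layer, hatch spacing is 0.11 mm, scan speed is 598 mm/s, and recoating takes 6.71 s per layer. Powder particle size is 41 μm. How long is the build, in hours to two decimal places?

Number of layers: 231 / 0.1 → 2310 (rounded up).
Scan path per layer = 7110 / 0.11, so 64636.4 mm.
Per-layer scan time = 64636.4 / 598, so 108.0876 s.
Per-layer time = 108.0876 + 6.71 = 114.7976 s.
Total: 2310 × 114.7976 s = 265182.456 s → 73.66 hours.

73.66 hours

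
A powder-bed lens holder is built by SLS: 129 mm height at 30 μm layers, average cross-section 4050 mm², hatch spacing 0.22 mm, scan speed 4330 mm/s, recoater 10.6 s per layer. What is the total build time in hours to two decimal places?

17.74 hours

Number of layers: 129 / 0.03 → 4300 (rounded up).
Hatch length per layer: 4050 / 0.22 → 18409.1 mm.
Scan time per layer = 18409.1 / 4330 = 4.2515 s.
Layer cycle = 4.2515 + 10.6, so 14.8515 s.
Build time = 4300 × 14.8515 = 63861.45 s = 17.74 hours.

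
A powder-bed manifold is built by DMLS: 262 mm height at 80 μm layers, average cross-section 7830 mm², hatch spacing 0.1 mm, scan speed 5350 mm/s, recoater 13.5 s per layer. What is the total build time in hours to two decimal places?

25.60 hours

Layer count = ceil(262 / 0.08) = 3275.
Per-layer scan distance: 7830 / 0.1 → 78300 mm.
Scan time per layer: 78300 / 5350 → 14.6355 s.
Time per layer = 14.6355 + 13.5, so 28.1355 s.
Build time = 3275 × 28.1355 = 92143.7625 s = 25.60 hours.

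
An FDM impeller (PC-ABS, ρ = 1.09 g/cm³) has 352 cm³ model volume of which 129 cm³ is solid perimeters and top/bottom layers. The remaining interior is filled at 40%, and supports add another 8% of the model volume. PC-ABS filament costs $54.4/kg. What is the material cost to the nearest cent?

$14.61

Volume inside the shell = 352 − 129 = 223 cm³.
Infill deposited: 0.40 × 223 → 89.2 cm³.
Support: 0.08 × 352 → 28.16 cm³.
Total printed volume: 129 + 89.2 + 28.16 → 246.36 cm³.
Mass = 246.36 × 1.09 = 268.5324 g.
At $54.4/kg: 268.5324/1000 × 54.4 = $14.61.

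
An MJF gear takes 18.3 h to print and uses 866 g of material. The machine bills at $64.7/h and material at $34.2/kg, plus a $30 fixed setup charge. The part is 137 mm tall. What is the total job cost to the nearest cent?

Machine cost: 64.7 × 18.3 → $1184.01.
Material charge = 34.2 × 866/1000, so $29.6172.
Total = 1184.01 + 29.6172 + 30 = 1243.6272 ≈ $1243.63.

$1243.63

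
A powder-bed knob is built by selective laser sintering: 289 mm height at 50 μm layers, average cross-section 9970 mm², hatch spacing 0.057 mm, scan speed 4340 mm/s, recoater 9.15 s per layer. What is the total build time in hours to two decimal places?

79.40 hours

Layer count = ceil(289 / 0.05) = 5780.
Scan path per layer = 9970 / 0.057, so 174912.3 mm.
Laser time per layer = 174912.3 / 4340 = 40.3024 s.
Per-layer time = 40.3024 + 9.15, so 49.4524 s.
Build time = 5780 × 49.4524 = 285834.872 s = 79.40 hours.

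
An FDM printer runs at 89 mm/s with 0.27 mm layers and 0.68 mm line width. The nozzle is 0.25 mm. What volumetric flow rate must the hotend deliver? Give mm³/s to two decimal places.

A = 0.27 × 0.68 = 0.1836 mm².
Q = v·A = 89 × 0.1836 = 16.34 mm³/s.

16.34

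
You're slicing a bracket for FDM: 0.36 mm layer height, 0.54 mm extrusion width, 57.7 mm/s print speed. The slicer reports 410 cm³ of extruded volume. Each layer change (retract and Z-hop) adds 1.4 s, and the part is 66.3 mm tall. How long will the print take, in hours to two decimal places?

10.23 hours

Extrusion cross-section = 0.36 × 0.54 = 0.1944 mm².
Total extruded path = 410000/0.1944 = 2109053.5 mm.
Extrusion time = 2109053.5 / 57.7 = 36552.1 s.
Number of layers: 66.3 / 0.36 → 185 (rounded up).
Z-hop total: 185 × 1.4 → 259 s.
Altogether 36552.1 + 259 = 36811.1 s, i.e. 10.23 hours.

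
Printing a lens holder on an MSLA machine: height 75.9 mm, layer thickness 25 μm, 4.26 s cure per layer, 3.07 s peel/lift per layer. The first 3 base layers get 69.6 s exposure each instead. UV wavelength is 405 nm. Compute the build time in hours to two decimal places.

6.24 hours

Number of layers: 75.9 / 0.025 → 3036 (rounded up).
Base layers = 3 × (69.6 + 3.07), so 218.01 s.
Regular layers: 3033 × (4.26 + 3.07) → 22231.89 s.
Sum: 218.01 + 22231.89 = 22449.9 s → 6.24 hours.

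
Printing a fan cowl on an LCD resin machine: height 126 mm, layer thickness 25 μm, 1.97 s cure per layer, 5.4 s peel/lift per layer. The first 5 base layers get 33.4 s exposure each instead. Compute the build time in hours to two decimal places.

Number of layers: 126 / 0.025 → 5040 (rounded up).
Base layers = 5 × (33.4 + 5.4), so 194 s.
Normal layers = 5035 × (1.97 + 5.4) = 37107.95 s.
Sum: 194 + 37107.95 = 37301.95 s → 10.36 hours.

10.36 hours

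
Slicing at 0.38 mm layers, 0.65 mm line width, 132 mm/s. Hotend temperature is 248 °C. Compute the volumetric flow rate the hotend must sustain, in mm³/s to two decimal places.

32.60

Bead cross-section: 0.38 × 0.65 → 0.247 mm².
Q = v·A = 132 × 0.247 = 32.60 mm³/s.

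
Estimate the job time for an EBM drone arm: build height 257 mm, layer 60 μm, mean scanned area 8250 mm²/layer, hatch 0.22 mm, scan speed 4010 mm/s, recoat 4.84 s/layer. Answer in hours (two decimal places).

Layers = ⌈257/0.06⌉ = 4284.
Per-layer scan distance = 8250 / 0.22, so 37500 mm.
Beam time per layer = 37500 / 4010, so 9.3516 s.
Per-layer time = 9.3516 + 4.84 = 14.1916 s.
Build time = 4284 × 14.1916 = 60796.8144 s = 16.89 hours.

16.89 hours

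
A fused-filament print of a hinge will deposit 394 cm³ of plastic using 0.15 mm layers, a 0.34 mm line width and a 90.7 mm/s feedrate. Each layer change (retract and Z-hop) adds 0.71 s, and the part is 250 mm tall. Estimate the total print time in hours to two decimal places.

Line area = 0.15 × 0.34 = 0.051 mm².
Total extruded path = 394000/0.051 = 7725490.2 mm.
Print-move time: 7725490.2 / 90.7 → 85176.3 s.
Layers = ⌈250/0.15⌉ = 1667.
Layer-change overhead = 1667 × 0.71, so 1183.57 s.
Altogether 85176.3 + 1183.57 = 86359.87 s, i.e. 23.99 hours.

23.99 hours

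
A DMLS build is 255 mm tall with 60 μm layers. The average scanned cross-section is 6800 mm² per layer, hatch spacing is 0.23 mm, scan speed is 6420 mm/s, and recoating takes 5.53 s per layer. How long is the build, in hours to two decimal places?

Number of layers: 255 / 0.06 → 4250 (rounded up).
Per-layer scan distance: 6800 / 0.23 → 29565.2 mm.
Laser time per layer = 29565.2 / 6420, so 4.6052 s.
Layer cycle: 4.6052 + 5.53 → 10.1352 s.
Total: 4250 × 10.1352 s = 43074.6 s → 11.97 hours.

11.97 hours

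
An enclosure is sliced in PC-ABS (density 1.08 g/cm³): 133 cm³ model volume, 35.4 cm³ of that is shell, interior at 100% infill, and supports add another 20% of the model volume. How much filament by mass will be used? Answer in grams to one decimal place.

172.4 g

Infill region: 133 − 35.4 → 97.6 cm³.
Infill deposited = 1.00 × 97.6, so 97.6 cm³.
Support = 0.20 × 133 = 26.6 cm³.
Total printed volume = 35.4 + 97.6 + 26.6, so 159.6 cm³.
Mass: 159.6 × 1.08 → 172.368 g.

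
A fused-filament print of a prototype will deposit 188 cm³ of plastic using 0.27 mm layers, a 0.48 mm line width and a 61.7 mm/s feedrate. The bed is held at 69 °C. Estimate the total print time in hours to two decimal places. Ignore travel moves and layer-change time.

Bead cross-section = 0.27 × 0.48 = 0.1296 mm².
Toolpath length = 188 cm³ / 0.1296 mm² = 188000 / 0.1296 = 1450617.3 mm.
Time extruding = 1450617.3 / 61.7, so 23510.8 s.
23510.8 s = 6.53 hours.

6.53 hours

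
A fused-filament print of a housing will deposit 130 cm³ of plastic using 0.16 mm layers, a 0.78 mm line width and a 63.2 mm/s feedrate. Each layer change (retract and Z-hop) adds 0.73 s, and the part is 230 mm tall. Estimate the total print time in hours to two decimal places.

Line area = 0.16 × 0.78, so 0.1248 mm².
Path length: 130000 mm³ / 0.1248 mm² → 1041666.7 mm.
Time extruding: 1041666.7 / 63.2 → 16482.1 s.
Layers = ⌈230/0.16⌉ = 1438.
Non-print overhead = 1438 × 0.73, so 1049.74 s.
Altogether 16482.1 + 1049.74 = 17531.84 s, i.e. 4.87 hours.

4.87 hours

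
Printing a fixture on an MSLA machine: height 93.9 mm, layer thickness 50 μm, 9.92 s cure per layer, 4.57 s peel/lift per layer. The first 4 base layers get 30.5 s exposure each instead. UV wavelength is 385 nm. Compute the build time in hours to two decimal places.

Layer count = ceil(93.9 / 0.05) = 1878.
Burn-in layers: 4 × (30.5 + 4.57) → 140.28 s.
Regular layers: 1874 × (9.92 + 4.57) → 27154.26 s.
Total = 140.28 + 27154.26 = 27294.54 s = 7.58 hours.

7.58 hours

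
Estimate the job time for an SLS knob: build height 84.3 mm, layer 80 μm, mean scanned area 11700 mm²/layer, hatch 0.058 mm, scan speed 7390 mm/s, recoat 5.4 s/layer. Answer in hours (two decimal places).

9.57 hours

Layers = ⌈84.3/0.08⌉ = 1054.
Scan path per layer: 11700 / 0.058 → 201724.1 mm.
Per-layer scan time = 201724.1 / 7390, so 27.2969 s.
Per-layer time = 27.2969 + 5.4, so 32.6969 s.
Build time = 1054 × 32.6969 = 34462.5326 s = 9.57 hours.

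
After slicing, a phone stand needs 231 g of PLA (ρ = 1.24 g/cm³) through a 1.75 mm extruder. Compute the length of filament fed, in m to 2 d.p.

Volume = 231 g / 1.24 g·cm⁻³ = 186.2903 cm³ = 186290.3 mm³.
Filament cross-section = π × (1.75/2)² = 2.4053 mm².
Length = 186290.3 / 2.4053 = 77449.92 mm = 77.45 m.

77.45 m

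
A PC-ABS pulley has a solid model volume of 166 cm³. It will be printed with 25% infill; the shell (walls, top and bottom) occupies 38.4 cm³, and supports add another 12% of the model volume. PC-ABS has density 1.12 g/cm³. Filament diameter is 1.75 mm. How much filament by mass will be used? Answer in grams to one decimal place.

101.0 g

Infill region = 166 − 38.4 = 127.6 cm³.
Infill volume = 0.25 × 127.6 = 31.9 cm³.
Support: 0.12 × 166 → 19.92 cm³.
Deposited volume = 38.4 + 31.9 + 19.92, so 90.22 cm³.
Mass = 90.22 × 1.12 = 101.0464 g.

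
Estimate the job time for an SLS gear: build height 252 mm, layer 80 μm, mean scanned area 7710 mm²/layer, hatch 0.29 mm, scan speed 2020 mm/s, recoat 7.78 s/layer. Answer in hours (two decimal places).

Layer count = ceil(252 / 0.08) = 3150.
Hatch length per layer = 7710 / 0.29, so 26586.2 mm.
Scan time per layer: 26586.2 / 2020 → 13.1615 s.
Per-layer time = 13.1615 + 7.78 = 20.9415 s.
3150 layers × 20.9415 s/layer = 65965.725 s, i.e. 18.32 hours.

18.32 hours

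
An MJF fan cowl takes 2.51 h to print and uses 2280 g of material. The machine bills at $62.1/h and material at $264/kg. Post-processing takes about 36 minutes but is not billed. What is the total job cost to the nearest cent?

Machine cost = 62.1 × 2.51, so $155.871.
Material charge: 264 × 2280/1000 → $601.92.
Total = 155.871 + 601.92 = 757.791 ≈ $757.79.

$757.79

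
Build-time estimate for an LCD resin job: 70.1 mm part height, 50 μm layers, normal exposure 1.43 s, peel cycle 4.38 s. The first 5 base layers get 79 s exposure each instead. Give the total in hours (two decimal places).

Layer count = ceil(70.1 / 0.05) = 1402.
Base layers = 5 × (79 + 4.38) = 416.9 s.
Remaining layers = 1397 × (1.43 + 4.38), so 8116.57 s.
Sum: 416.9 + 8116.57 = 8533.47 s → 2.37 hours.

2.37 hours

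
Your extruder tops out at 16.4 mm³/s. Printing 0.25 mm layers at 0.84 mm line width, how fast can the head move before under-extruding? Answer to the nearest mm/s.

78 mm/s

Extrusion cross-section: 0.25 × 0.84 → 0.21 mm².
v_max = Q/A = 16.4/0.21 = 78.10 mm/s → 78 mm/s.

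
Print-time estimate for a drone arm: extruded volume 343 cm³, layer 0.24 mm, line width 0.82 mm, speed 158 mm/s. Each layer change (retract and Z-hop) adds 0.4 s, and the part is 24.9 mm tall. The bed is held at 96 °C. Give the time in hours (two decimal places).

3.08 hours

Bead cross-section = 0.24 × 0.82 = 0.1968 mm².
Path length: 343000 mm³ / 0.1968 mm² → 1742886.2 mm.
Print-move time = 1742886.2 / 158 = 11030.9 s.
Number of layers: 24.9 / 0.24 → 104 (rounded up).
Layer-change overhead = 104 × 0.4, so 41.6 s.
Altogether 11030.9 + 41.6 = 11072.5 s, i.e. 3.08 hours.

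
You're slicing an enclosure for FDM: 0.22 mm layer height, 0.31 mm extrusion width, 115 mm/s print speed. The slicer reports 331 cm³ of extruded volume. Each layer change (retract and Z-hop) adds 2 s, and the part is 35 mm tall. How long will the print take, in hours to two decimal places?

11.81 hours

Bead cross-section = 0.22 × 0.31, so 0.0682 mm².
Total extruded path = 331000/0.0682 = 4853372.4 mm.
Extrusion time = 4853372.4 / 115, so 42203.2 s.
Layer count = ceil(35 / 0.22) = 160.
Layer-change overhead = 160 × 2 = 320 s.
Total = 42203.2 + 320 = 42523.2 s = 11.81 hours.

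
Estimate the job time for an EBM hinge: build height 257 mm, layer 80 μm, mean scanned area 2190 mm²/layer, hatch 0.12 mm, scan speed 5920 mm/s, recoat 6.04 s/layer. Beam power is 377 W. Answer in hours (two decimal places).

8.14 hours

Layers = ⌈257/0.08⌉ = 3213.
Per-layer scan distance = 2190 / 0.12 = 18250 mm.
Beam time per layer: 18250 / 5920 → 3.0828 s.
Per-layer time: 3.0828 + 6.04 → 9.1228 s.
Build time = 3213 × 9.1228 = 29311.5564 s = 8.14 hours.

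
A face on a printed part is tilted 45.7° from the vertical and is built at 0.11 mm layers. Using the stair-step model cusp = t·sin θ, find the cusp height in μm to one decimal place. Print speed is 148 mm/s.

sin(45.7°) = 0.7157, so cusp = 0.11 × 0.7157 = 0.078727 mm → 78.7 μm.

78.7 μm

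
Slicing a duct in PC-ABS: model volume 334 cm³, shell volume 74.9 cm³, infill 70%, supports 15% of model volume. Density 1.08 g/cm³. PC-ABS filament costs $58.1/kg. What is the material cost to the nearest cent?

$19.22

Infill region = 334 − 74.9, so 259.1 cm³.
Infill deposited: 0.70 × 259.1 → 181.37 cm³.
Support = 0.15 × 334, so 50.1 cm³.
Total extruded: 74.9 + 181.37 + 50.1 → 306.37 cm³.
Mass: 306.37 × 1.08 → 330.8796 g.
At $58.1/kg: 330.8796/1000 × 58.1 = $19.22.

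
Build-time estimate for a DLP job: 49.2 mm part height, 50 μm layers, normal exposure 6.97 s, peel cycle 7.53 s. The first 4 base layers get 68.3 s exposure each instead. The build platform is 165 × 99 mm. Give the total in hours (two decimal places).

4.03 hours

Number of layers: 49.2 / 0.05 → 984 (rounded up).
Burn-in layers: 4 × (68.3 + 7.53) → 303.32 s.
Remaining layers: 980 × (6.97 + 7.53) → 14210 s.
Sum: 303.32 + 14210 = 14513.32 s → 4.03 hours.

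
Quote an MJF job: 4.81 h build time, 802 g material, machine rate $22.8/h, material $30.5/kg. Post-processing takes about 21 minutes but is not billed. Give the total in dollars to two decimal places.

$134.13

Machine-time cost = 22.8 × 4.81 = $109.668.
Material charge = 30.5 × 802/1000 = $24.461.
Total = 109.668 + 24.461 = 134.129 ≈ $134.13.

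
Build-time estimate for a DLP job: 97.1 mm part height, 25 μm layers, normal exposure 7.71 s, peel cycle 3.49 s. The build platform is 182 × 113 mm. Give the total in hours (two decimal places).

12.08 hours

Layer count = ceil(97.1 / 0.025) = 3884.
Each layer takes = 7.71 + 3.49 = 11.2 s.
Build time: 3884 × 11.2 s = 43500.8 s, i.e. 12.08 hours.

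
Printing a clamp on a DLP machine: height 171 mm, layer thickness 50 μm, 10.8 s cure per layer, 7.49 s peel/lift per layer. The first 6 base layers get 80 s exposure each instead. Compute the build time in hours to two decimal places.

17.49 hours

Number of layers: 171 / 0.05 → 3420 (rounded up).
Bottom layers = 6 × (80 + 7.49), so 524.94 s.
Regular layers = 3414 × (10.8 + 7.49), so 62442.06 s.
Total = 524.94 + 62442.06 = 62967 s = 17.49 hours.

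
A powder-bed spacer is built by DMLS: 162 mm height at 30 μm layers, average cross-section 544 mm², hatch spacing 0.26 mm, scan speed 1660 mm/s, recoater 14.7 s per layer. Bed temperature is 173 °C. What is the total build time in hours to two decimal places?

Layer count = ceil(162 / 0.03) = 5400.
Scan path per layer: 544 / 0.26 → 2092.3 mm.
Per-layer scan time: 2092.3 / 1660 → 1.2604 s.
Per-layer time = 1.2604 + 14.7, so 15.9604 s.
Total: 5400 × 15.9604 s = 86186.16 s → 23.94 hours.

23.94 hours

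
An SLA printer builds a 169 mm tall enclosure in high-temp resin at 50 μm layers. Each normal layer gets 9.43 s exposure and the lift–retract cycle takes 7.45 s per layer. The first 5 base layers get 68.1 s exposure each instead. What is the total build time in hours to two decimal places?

15.93 hours

Number of layers: 169 / 0.05 → 3380 (rounded up).
Burn-in layers = 5 × (68.1 + 7.45) = 377.75 s.
Normal layers = 3375 × (9.43 + 7.45) = 56970 s.
Total = 377.75 + 56970 = 57347.75 s = 15.93 hours.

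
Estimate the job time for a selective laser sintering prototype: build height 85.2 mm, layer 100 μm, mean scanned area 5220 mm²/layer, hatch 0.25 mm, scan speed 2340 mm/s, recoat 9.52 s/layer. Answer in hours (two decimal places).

4.36 hours

Number of layers: 85.2 / 0.1 → 852 (rounded up).
Hatch length per layer = 5220 / 0.25, so 20880 mm.
Laser time per layer = 20880 / 2340, so 8.9231 s.
Layer cycle = 8.9231 + 9.52 = 18.4431 s.
852 layers × 18.4431 s/layer = 15713.5212 s, i.e. 4.36 hours.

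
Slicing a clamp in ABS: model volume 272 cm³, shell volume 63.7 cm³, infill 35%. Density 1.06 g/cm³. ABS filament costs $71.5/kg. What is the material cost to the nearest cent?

$10.35

Infill region = 272 − 63.7 = 208.3 cm³.
Deposited infill = 0.35 × 208.3, so 72.905 cm³.
Deposited volume = 63.7 + 72.905 = 136.605 cm³.
Mass = 136.605 × 1.06, so 144.8013 g.
Cost = 144.8013 g / 1000 × $71.5/kg = $10.35.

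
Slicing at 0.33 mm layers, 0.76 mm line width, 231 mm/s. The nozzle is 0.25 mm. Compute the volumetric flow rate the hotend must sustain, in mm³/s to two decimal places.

Extrusion cross-section = 0.33 × 0.76 = 0.2508 mm².
Volumetric flow = 231 × 0.2508 = 57.93 mm³/s.

57.93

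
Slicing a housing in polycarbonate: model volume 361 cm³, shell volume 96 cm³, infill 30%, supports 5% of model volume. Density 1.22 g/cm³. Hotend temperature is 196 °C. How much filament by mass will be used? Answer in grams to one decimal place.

236.1 g

Interior volume = 361 − 96 = 265 cm³.
Deposited infill = 0.30 × 265, so 79.5 cm³.
Support = 0.05 × 361 = 18.05 cm³.
Total printed volume = 96 + 79.5 + 18.05 = 193.55 cm³.
Mass = 193.55 × 1.22, so 236.131 g.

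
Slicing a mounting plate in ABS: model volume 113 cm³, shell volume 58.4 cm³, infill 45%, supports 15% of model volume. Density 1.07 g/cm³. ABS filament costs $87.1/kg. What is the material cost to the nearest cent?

$9.31

Infill region = 113 − 58.4 = 54.6 cm³.
Deposited infill = 0.45 × 54.6 = 24.57 cm³.
Support = 0.15 × 113, so 16.95 cm³.
Deposited volume = 58.4 + 24.57 + 16.95 = 99.92 cm³.
Mass = 99.92 × 1.07 = 106.9144 g.
At $87.1/kg: 106.9144/1000 × 87.1 = $9.31.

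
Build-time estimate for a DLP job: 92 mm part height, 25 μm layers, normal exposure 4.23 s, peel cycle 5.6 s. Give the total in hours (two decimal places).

10.05 hours

Layer count = ceil(92 / 0.025) = 3680.
Per-layer time = 4.23 + 5.6, so 9.83 s.
Total = 3680 × 9.83 = 36174.4 s = 10.05 hours.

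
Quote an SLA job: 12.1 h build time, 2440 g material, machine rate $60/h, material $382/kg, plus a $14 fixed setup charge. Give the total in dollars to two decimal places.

$1672.08

Machine-time cost = 60 × 12.1, so $726.00.
Material charge = 382 × 2440/1000 = $932.08.
Adding setup: 726.00 + 932.08 + 14 → $1672.08.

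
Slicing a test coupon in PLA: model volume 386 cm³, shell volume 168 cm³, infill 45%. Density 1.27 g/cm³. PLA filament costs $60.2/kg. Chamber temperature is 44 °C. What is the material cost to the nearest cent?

Interior volume: 386 − 168 → 218 cm³.
Infill volume: 0.45 × 218 → 98.1 cm³.
Total printed volume: 168 + 98.1 → 266.1 cm³.
Mass = 266.1 × 1.27 = 337.947 g.
At $60.2/kg: 337.947/1000 × 60.2 = $20.34.

$20.34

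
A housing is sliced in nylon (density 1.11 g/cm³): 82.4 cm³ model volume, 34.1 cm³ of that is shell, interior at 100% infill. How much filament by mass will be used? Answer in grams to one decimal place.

Interior volume = 82.4 − 34.1, so 48.3 cm³.
Deposited infill = 1.00 × 48.3 = 48.3 cm³.
Total extruded = 34.1 + 48.3, so 82.4 cm³.
Mass = 82.4 × 1.11 = 91.464 g.

91.5 g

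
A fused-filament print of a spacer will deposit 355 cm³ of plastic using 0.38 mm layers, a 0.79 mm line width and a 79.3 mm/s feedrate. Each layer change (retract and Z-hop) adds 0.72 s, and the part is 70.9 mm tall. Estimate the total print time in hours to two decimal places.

4.18 hours

Bead cross-section = 0.38 × 0.79 = 0.3002 mm².
Toolpath length = 355 cm³ / 0.3002 mm² = 355000 / 0.3002 = 1182545 mm.
Extrusion time: 1182545 / 79.3 → 14912.3 s.
Layer count = ceil(70.9 / 0.38) = 187.
Non-print overhead = 187 × 0.72 = 134.64 s.
Total = 14912.3 + 134.64 = 15046.94 s = 4.18 hours.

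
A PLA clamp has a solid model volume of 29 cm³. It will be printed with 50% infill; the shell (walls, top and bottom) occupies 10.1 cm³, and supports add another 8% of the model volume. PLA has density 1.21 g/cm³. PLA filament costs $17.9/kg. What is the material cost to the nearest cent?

Interior volume: 29 − 10.1 → 18.9 cm³.
Infill deposited = 0.50 × 18.9, so 9.45 cm³.
Support = 0.08 × 29 = 2.32 cm³.
Total printed volume = 10.1 + 9.45 + 2.32 = 21.87 cm³.
Mass: 21.87 × 1.21 → 26.4627 g.
Cost = 26.4627 g / 1000 × $17.9/kg = $0.47.

$0.47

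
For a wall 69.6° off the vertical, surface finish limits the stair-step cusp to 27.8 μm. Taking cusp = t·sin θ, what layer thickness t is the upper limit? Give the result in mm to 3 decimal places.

0.030 mm

t = h_c / sin θ = 0.0278 / 0.9373 = 0.030 mm.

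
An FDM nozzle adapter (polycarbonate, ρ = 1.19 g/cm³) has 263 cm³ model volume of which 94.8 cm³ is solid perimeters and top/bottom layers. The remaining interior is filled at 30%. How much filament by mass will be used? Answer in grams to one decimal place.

172.9 g

Infill region: 263 − 94.8 → 168.2 cm³.
Infill volume = 0.30 × 168.2 = 50.46 cm³.
Deposited volume = 94.8 + 50.46 = 145.26 cm³.
Mass = 145.26 × 1.19 = 172.8594 g.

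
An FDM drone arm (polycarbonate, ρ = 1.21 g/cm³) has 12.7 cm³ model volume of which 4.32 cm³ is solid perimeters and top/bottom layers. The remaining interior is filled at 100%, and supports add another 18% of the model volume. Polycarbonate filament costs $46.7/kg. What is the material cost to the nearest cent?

$0.85

Interior volume = 12.7 − 4.32 = 8.38 cm³.
Infill deposited = 1.00 × 8.38 = 8.38 cm³.
Support: 0.18 × 12.7 → 2.286 cm³.
Deposited volume: 4.32 + 8.38 + 2.286 → 14.986 cm³.
Mass = 14.986 × 1.21, so 18.13306 g.
At $46.7/kg: 18.13306/1000 × 46.7 = $0.85.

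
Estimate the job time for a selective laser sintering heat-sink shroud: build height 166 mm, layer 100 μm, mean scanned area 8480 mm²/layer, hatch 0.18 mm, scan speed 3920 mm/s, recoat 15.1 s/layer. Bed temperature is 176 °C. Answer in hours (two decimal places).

Layers = ⌈166/0.1⌉ = 1660.
Scan path per layer = 8480 / 0.18, so 47111.1 mm.
Per-layer scan time: 47111.1 / 3920 → 12.0181 s.
Time per layer: 12.0181 + 15.1 → 27.1181 s.
Total: 1660 × 27.1181 s = 45016.046 s → 12.50 hours.

12.50 hours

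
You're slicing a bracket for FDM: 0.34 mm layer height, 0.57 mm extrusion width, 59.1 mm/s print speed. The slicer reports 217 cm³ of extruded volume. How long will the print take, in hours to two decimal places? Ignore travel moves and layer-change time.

5.26 hours

Line area: 0.34 × 0.57 → 0.1938 mm².
Toolpath length = 217 cm³ / 0.1938 mm² = 217000 / 0.1938 = 1119711 mm.
Extrusion time = 1119711 / 59.1, so 18946 s.
Converting: 18946 s = 5.26 hours.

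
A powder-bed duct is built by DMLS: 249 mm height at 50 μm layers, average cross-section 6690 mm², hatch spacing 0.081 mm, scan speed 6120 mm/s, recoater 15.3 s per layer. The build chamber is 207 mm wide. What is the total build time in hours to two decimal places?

Layer count = ceil(249 / 0.05) = 4980.
Per-layer scan distance = 6690 / 0.081 = 82592.6 mm.
Laser time per layer = 82592.6 / 6120, so 13.4955 s.
Layer cycle = 13.4955 + 15.3 = 28.7955 s.
4980 layers × 28.7955 s/layer = 143401.59 s, i.e. 39.83 hours.

39.83 hours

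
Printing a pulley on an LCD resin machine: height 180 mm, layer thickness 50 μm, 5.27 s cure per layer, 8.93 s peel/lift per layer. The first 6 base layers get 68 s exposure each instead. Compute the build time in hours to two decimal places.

Layer count = ceil(180 / 0.05) = 3600.
Burn-in layers: 6 × (68 + 8.93) → 461.58 s.
Normal layers: 3594 × (5.27 + 8.93) → 51034.8 s.
Sum: 461.58 + 51034.8 = 51496.38 s → 14.30 hours.

14.30 hours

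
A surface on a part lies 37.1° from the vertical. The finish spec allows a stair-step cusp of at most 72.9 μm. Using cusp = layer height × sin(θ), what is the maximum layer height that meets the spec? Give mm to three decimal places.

t = h_c / sin θ = 0.0729 / 0.6032 = 0.121 mm.

0.121 mm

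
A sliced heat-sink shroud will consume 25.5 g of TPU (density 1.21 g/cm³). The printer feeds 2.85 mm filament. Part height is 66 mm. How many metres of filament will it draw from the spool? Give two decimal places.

3.30 m

Volume = 25.5 g / 1.21 g·cm⁻³ = 21.0744 cm³ = 21074.4 mm³.
Cross-section of 2.85 mm filament: π·(2.85/2)² = 6.3794 mm².
Length = 21074.4 / 6.3794 = 3303.51 mm = 3.30 m.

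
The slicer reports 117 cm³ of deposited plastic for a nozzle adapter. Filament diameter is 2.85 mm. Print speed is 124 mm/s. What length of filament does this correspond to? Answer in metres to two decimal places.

18.34 m

A = π r² = π × 1.425² = 6.3794 mm².
Length = 117 cm³ / 6.3794 mm² = 117000 / 6.3794 = 18340.28 mm = 18.34 m.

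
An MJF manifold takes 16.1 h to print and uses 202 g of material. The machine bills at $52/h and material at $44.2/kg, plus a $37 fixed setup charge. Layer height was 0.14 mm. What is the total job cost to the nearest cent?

Machine-time cost = 52 × 16.1, so $837.20.
Material charge = 44.2 × 202/1000 = $8.9284.
Total = 837.20 + 8.9284 + 37 = 883.1284 ≈ $883.13.

$883.13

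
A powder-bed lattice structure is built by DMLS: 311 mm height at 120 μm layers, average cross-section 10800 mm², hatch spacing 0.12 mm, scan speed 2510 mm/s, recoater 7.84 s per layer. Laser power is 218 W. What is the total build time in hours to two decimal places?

Layer count = ceil(311 / 0.12) = 2592.
Scan path per layer = 10800 / 0.12, so 90000 mm.
Laser time per layer = 90000 / 2510, so 35.8566 s.
Time per layer = 35.8566 + 7.84 = 43.6966 s.
Total: 2592 × 43.6966 s = 113261.5872 s → 31.46 hours.

31.46 hours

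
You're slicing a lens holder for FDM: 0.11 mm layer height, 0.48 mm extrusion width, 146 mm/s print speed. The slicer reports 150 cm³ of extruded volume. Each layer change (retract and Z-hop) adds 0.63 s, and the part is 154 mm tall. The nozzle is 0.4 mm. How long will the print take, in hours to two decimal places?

Bead cross-section: 0.11 × 0.48 → 0.0528 mm².
Total extruded path = 150000/0.0528 = 2840909.1 mm.
Extrusion time: 2840909.1 / 146 → 19458.3 s.
Layers = ⌈154/0.11⌉ = 1400.
Layer-change overhead = 1400 × 0.63 = 882 s.
Total = 19458.3 + 882 = 20340.3 s = 5.65 hours.

5.65 hours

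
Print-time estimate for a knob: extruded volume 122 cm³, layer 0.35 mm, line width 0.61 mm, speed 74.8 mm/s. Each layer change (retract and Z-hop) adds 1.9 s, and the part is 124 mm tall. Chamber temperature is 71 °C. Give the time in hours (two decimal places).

2.31 hours

Line area: 0.35 × 0.61 → 0.2135 mm².
Path length: 122000 mm³ / 0.2135 mm² → 571428.6 mm.
Time extruding = 571428.6 / 74.8, so 7639.4 s.
Layers = ⌈124/0.35⌉ = 355.
Non-print overhead = 355 × 1.9 = 674.5 s.
Total = 7639.4 + 674.5 = 8313.9 s = 2.31 hours.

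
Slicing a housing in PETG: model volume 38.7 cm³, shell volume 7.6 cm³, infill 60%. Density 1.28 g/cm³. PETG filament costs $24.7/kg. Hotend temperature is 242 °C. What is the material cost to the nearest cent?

$0.83

Interior volume = 38.7 − 7.6, so 31.1 cm³.
Infill volume = 0.60 × 31.1 = 18.66 cm³.
Total printed volume = 7.6 + 18.66, so 26.26 cm³.
Mass = 26.26 × 1.28, so 33.6128 g.
Cost = 33.6128 g / 1000 × $24.7/kg = $0.83.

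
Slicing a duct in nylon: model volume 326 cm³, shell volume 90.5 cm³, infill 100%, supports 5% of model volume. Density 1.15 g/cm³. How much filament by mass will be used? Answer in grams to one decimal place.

393.6 g

Volume inside the shell: 326 − 90.5 → 235.5 cm³.
Deposited infill: 1.00 × 235.5 → 235.5 cm³.
Support: 0.05 × 326 → 16.3 cm³.
Deposited volume = 90.5 + 235.5 + 16.3, so 342.3 cm³.
Mass: 342.3 × 1.15 → 393.645 g.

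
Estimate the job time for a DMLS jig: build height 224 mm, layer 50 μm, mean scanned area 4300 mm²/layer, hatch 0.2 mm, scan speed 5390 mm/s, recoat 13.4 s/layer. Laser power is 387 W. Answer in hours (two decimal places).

Number of layers: 224 / 0.05 → 4480 (rounded up).
Hatch length per layer = 4300 / 0.2 = 21500 mm.
Per-layer scan time = 21500 / 5390, so 3.9889 s.
Layer cycle = 3.9889 + 13.4, so 17.3889 s.
4480 layers × 17.3889 s/layer = 77902.272 s, i.e. 21.64 hours.

21.64 hours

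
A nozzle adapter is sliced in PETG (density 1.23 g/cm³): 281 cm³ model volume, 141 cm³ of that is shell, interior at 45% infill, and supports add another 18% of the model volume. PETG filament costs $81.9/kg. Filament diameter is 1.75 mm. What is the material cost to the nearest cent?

Interior volume = 281 − 141 = 140 cm³.
Infill deposited = 0.45 × 140 = 63 cm³.
Support = 0.18 × 281, so 50.58 cm³.
Total printed volume = 141 + 63 + 50.58 = 254.58 cm³.
Mass: 254.58 × 1.23 → 313.1334 g.
At $81.9/kg: 313.1334/1000 × 81.9 = $25.65.

$25.65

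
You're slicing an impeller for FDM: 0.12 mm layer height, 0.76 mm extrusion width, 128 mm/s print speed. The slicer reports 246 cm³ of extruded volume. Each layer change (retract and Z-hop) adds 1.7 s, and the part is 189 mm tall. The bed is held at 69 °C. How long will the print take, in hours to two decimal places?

Line area: 0.12 × 0.76 → 0.0912 mm².
Total extruded path = 246000/0.0912 = 2697368.4 mm.
Extrusion time = 2697368.4 / 128, so 21073.2 s.
Number of layers: 189 / 0.12 → 1575 (rounded up).
Non-print overhead = 1575 × 1.7, so 2677.5 s.
Altogether 21073.2 + 2677.5 = 23750.7 s, i.e. 6.60 hours.

6.60 hours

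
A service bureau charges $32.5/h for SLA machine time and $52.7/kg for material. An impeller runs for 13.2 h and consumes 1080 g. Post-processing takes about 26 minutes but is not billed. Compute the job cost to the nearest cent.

Time charge = 32.5 × 13.2 = $429.00.
Material charge = 52.7 × 1080/1000, so $56.916.
Total = 429.00 + 56.916 = 485.916 ≈ $485.92.

$485.92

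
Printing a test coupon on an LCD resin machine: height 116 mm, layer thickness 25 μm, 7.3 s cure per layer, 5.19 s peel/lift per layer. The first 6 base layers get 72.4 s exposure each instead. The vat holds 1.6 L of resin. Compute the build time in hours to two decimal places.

Number of layers: 116 / 0.025 → 4640 (rounded up).
Base layers = 6 × (72.4 + 5.19), so 465.54 s.
Remaining layers = 4634 × (7.3 + 5.19) = 57878.66 s.
Sum: 465.54 + 57878.66 = 58344.2 s → 16.21 hours.

16.21 hours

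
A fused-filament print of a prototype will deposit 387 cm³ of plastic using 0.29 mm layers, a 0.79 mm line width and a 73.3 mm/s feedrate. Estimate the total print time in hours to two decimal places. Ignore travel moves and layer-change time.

6.40 hours

Line area = 0.29 × 0.79, so 0.2291 mm².
Total extruded path = 387000/0.2291 = 1689218.7 mm.
Time extruding: 1689218.7 / 73.3 → 23045.3 s.
That's 23045.3 s → 6.40 hours.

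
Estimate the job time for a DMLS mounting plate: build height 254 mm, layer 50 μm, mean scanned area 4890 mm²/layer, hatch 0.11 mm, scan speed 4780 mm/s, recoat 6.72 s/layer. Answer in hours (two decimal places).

Layers = ⌈254/0.05⌉ = 5080.
Per-layer scan distance: 4890 / 0.11 → 44454.5 mm.
Laser time per layer = 44454.5 / 4780 = 9.3001 s.
Time per layer = 9.3001 + 6.72 = 16.0201 s.
5080 layers × 16.0201 s/layer = 81382.108 s, i.e. 22.61 hours.

22.61 hours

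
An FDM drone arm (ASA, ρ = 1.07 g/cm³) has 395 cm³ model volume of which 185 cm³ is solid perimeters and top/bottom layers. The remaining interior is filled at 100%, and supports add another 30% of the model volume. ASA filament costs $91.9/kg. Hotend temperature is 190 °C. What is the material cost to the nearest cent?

$50.49

Interior volume = 395 − 185, so 210 cm³.
Infill deposited = 1.00 × 210, so 210 cm³.
Support: 0.30 × 395 → 118.5 cm³.
Total extruded: 185 + 210 + 118.5 → 513.5 cm³.
Mass = 513.5 × 1.07, so 549.445 g.
Cost = 549.445 g / 1000 × $91.9/kg = $50.49.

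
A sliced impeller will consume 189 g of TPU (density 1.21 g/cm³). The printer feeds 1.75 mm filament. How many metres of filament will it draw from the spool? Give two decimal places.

Extruded volume: 189/1.21 = 156.1983 cm³ (156198.3 mm³).
Cross-section of 1.75 mm filament: π·(1.75/2)² = 2.4053 mm².
L = V/A = 156198.3/2.4053 = 64939.22 mm → 64.94 m.

64.94 m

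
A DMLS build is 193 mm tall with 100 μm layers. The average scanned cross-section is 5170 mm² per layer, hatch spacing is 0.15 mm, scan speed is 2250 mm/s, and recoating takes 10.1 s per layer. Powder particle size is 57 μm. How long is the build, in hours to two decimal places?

Layers = ⌈193/0.1⌉ = 1930.
Scan path per layer = 5170 / 0.15, so 34466.7 mm.
Laser time per layer: 34466.7 / 2250 → 15.3185 s.
Per-layer time = 15.3185 + 10.1 = 25.4185 s.
Total: 1930 × 25.4185 s = 49057.705 s → 13.63 hours.

13.63 hours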